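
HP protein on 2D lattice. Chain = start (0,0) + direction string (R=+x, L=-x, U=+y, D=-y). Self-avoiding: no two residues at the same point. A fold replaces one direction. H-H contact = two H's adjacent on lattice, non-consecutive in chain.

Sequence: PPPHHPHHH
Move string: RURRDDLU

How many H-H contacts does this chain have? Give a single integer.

Answer: 1

Derivation:
Positions: [(0, 0), (1, 0), (1, 1), (2, 1), (3, 1), (3, 0), (3, -1), (2, -1), (2, 0)]
H-H contact: residue 3 @(2,1) - residue 8 @(2, 0)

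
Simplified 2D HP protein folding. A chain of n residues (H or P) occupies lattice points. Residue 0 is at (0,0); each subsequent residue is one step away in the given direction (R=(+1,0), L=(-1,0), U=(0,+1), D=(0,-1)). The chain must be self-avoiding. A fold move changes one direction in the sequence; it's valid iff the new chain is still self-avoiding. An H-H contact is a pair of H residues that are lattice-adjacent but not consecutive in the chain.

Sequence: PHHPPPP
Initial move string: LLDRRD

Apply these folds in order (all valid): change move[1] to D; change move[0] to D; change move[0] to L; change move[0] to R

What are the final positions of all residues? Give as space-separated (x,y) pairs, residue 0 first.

Answer: (0,0) (1,0) (1,-1) (1,-2) (2,-2) (3,-2) (3,-3)

Derivation:
Initial moves: LLDRRD
Fold: move[1]->D => LDDRRD (positions: [(0, 0), (-1, 0), (-1, -1), (-1, -2), (0, -2), (1, -2), (1, -3)])
Fold: move[0]->D => DDDRRD (positions: [(0, 0), (0, -1), (0, -2), (0, -3), (1, -3), (2, -3), (2, -4)])
Fold: move[0]->L => LDDRRD (positions: [(0, 0), (-1, 0), (-1, -1), (-1, -2), (0, -2), (1, -2), (1, -3)])
Fold: move[0]->R => RDDRRD (positions: [(0, 0), (1, 0), (1, -1), (1, -2), (2, -2), (3, -2), (3, -3)])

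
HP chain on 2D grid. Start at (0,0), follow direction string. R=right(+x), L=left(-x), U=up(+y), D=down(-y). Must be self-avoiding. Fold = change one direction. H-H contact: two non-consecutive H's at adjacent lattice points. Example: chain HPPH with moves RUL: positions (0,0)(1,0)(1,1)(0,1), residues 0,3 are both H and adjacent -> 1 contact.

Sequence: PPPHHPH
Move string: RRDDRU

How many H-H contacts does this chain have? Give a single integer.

Positions: [(0, 0), (1, 0), (2, 0), (2, -1), (2, -2), (3, -2), (3, -1)]
H-H contact: residue 3 @(2,-1) - residue 6 @(3, -1)

Answer: 1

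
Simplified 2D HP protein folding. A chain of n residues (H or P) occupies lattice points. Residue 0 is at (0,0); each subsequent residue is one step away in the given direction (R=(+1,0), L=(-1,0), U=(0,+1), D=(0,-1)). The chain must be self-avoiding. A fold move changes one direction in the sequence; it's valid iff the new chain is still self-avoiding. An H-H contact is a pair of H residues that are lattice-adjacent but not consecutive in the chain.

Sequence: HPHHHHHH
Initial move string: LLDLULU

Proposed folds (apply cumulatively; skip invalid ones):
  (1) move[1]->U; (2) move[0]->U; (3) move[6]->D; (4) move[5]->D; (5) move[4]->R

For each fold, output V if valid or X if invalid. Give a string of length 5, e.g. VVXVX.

Initial: LLDLULU -> [(0, 0), (-1, 0), (-2, 0), (-2, -1), (-3, -1), (-3, 0), (-4, 0), (-4, 1)]
Fold 1: move[1]->U => LUDLULU INVALID (collision), skipped
Fold 2: move[0]->U => ULDLULU VALID
Fold 3: move[6]->D => ULDLULD VALID
Fold 4: move[5]->D => ULDLUDD INVALID (collision), skipped
Fold 5: move[4]->R => ULDLRLD INVALID (collision), skipped

Answer: XVVXX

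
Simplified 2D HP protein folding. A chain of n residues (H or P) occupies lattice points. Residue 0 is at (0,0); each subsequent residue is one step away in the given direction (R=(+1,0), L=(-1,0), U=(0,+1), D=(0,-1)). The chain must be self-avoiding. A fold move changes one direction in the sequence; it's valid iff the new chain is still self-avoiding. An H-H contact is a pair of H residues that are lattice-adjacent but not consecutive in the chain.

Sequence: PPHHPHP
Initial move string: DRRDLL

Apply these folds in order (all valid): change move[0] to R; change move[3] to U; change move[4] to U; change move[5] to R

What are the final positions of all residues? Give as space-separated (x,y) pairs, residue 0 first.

Answer: (0,0) (1,0) (2,0) (3,0) (3,1) (3,2) (4,2)

Derivation:
Initial moves: DRRDLL
Fold: move[0]->R => RRRDLL (positions: [(0, 0), (1, 0), (2, 0), (3, 0), (3, -1), (2, -1), (1, -1)])
Fold: move[3]->U => RRRULL (positions: [(0, 0), (1, 0), (2, 0), (3, 0), (3, 1), (2, 1), (1, 1)])
Fold: move[4]->U => RRRUUL (positions: [(0, 0), (1, 0), (2, 0), (3, 0), (3, 1), (3, 2), (2, 2)])
Fold: move[5]->R => RRRUUR (positions: [(0, 0), (1, 0), (2, 0), (3, 0), (3, 1), (3, 2), (4, 2)])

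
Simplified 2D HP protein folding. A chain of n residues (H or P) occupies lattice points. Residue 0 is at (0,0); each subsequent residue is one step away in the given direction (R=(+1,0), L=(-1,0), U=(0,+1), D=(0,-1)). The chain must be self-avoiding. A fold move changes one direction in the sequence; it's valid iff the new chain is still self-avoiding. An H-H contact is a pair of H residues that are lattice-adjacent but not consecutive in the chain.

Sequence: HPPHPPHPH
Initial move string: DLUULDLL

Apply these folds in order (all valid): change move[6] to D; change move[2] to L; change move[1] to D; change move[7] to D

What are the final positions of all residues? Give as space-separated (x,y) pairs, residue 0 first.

Answer: (0,0) (0,-1) (0,-2) (-1,-2) (-1,-1) (-2,-1) (-2,-2) (-2,-3) (-2,-4)

Derivation:
Initial moves: DLUULDLL
Fold: move[6]->D => DLUULDDL (positions: [(0, 0), (0, -1), (-1, -1), (-1, 0), (-1, 1), (-2, 1), (-2, 0), (-2, -1), (-3, -1)])
Fold: move[2]->L => DLLULDDL (positions: [(0, 0), (0, -1), (-1, -1), (-2, -1), (-2, 0), (-3, 0), (-3, -1), (-3, -2), (-4, -2)])
Fold: move[1]->D => DDLULDDL (positions: [(0, 0), (0, -1), (0, -2), (-1, -2), (-1, -1), (-2, -1), (-2, -2), (-2, -3), (-3, -3)])
Fold: move[7]->D => DDLULDDD (positions: [(0, 0), (0, -1), (0, -2), (-1, -2), (-1, -1), (-2, -1), (-2, -2), (-2, -3), (-2, -4)])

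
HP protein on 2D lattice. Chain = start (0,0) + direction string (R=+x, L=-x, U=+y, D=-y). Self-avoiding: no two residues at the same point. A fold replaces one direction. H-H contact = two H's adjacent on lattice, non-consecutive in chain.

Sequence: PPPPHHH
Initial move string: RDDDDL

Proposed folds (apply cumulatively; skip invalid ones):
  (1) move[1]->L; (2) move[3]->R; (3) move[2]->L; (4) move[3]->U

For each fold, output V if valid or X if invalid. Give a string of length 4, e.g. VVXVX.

Initial: RDDDDL -> [(0, 0), (1, 0), (1, -1), (1, -2), (1, -3), (1, -4), (0, -4)]
Fold 1: move[1]->L => RLDDDL INVALID (collision), skipped
Fold 2: move[3]->R => RDDRDL VALID
Fold 3: move[2]->L => RDLRDL INVALID (collision), skipped
Fold 4: move[3]->U => RDDUDL INVALID (collision), skipped

Answer: XVXX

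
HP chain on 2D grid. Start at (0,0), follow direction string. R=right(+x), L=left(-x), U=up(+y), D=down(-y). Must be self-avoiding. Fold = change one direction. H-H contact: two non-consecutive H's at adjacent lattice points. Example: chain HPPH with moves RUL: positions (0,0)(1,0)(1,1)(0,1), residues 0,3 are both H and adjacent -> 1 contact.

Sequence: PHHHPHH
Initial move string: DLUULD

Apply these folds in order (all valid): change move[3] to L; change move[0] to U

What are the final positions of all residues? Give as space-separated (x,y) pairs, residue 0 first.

Answer: (0,0) (0,1) (-1,1) (-1,2) (-2,2) (-3,2) (-3,1)

Derivation:
Initial moves: DLUULD
Fold: move[3]->L => DLULLD (positions: [(0, 0), (0, -1), (-1, -1), (-1, 0), (-2, 0), (-3, 0), (-3, -1)])
Fold: move[0]->U => ULULLD (positions: [(0, 0), (0, 1), (-1, 1), (-1, 2), (-2, 2), (-3, 2), (-3, 1)])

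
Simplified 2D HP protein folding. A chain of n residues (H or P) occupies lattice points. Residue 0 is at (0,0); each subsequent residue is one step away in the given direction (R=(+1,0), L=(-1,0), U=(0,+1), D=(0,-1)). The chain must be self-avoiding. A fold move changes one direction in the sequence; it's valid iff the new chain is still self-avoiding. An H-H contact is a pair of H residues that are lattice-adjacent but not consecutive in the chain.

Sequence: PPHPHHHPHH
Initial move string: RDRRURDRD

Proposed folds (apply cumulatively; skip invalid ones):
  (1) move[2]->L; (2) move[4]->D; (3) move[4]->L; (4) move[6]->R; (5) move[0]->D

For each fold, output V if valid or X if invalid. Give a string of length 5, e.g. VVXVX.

Initial: RDRRURDRD -> [(0, 0), (1, 0), (1, -1), (2, -1), (3, -1), (3, 0), (4, 0), (4, -1), (5, -1), (5, -2)]
Fold 1: move[2]->L => RDLRURDRD INVALID (collision), skipped
Fold 2: move[4]->D => RDRRDRDRD VALID
Fold 3: move[4]->L => RDRRLRDRD INVALID (collision), skipped
Fold 4: move[6]->R => RDRRDRRRD VALID
Fold 5: move[0]->D => DDRRDRRRD VALID

Answer: XVXVV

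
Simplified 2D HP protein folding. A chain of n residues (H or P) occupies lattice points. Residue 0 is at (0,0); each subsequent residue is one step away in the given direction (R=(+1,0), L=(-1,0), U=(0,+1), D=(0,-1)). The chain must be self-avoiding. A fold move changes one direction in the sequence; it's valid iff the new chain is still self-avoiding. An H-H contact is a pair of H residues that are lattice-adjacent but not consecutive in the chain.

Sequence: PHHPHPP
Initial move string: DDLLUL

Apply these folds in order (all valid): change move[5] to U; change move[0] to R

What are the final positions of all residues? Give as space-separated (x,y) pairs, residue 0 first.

Answer: (0,0) (1,0) (1,-1) (0,-1) (-1,-1) (-1,0) (-1,1)

Derivation:
Initial moves: DDLLUL
Fold: move[5]->U => DDLLUU (positions: [(0, 0), (0, -1), (0, -2), (-1, -2), (-2, -2), (-2, -1), (-2, 0)])
Fold: move[0]->R => RDLLUU (positions: [(0, 0), (1, 0), (1, -1), (0, -1), (-1, -1), (-1, 0), (-1, 1)])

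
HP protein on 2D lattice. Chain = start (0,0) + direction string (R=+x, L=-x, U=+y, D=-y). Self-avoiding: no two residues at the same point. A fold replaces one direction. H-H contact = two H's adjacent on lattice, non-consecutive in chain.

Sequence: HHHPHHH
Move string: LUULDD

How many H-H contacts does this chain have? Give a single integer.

Answer: 2

Derivation:
Positions: [(0, 0), (-1, 0), (-1, 1), (-1, 2), (-2, 2), (-2, 1), (-2, 0)]
H-H contact: residue 1 @(-1,0) - residue 6 @(-2, 0)
H-H contact: residue 2 @(-1,1) - residue 5 @(-2, 1)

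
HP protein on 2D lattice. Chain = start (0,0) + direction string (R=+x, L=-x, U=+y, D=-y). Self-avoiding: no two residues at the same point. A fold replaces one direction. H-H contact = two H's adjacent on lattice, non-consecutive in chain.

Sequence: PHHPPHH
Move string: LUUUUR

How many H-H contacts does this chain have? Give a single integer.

Positions: [(0, 0), (-1, 0), (-1, 1), (-1, 2), (-1, 3), (-1, 4), (0, 4)]
No H-H contacts found.

Answer: 0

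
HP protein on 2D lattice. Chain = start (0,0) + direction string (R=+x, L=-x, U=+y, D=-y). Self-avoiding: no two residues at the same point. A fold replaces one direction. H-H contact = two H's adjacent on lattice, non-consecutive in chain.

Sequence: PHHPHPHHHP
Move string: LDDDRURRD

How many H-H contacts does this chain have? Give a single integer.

Positions: [(0, 0), (-1, 0), (-1, -1), (-1, -2), (-1, -3), (0, -3), (0, -2), (1, -2), (2, -2), (2, -3)]
No H-H contacts found.

Answer: 0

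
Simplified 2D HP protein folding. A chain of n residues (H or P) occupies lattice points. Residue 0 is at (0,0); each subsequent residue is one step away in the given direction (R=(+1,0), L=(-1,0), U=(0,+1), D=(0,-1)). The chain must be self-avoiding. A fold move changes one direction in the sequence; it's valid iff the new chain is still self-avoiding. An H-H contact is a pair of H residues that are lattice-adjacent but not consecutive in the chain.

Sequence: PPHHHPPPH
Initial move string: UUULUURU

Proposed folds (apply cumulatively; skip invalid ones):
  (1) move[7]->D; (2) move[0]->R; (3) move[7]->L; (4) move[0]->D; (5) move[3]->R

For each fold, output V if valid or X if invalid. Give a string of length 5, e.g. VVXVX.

Answer: VVXXV

Derivation:
Initial: UUULUURU -> [(0, 0), (0, 1), (0, 2), (0, 3), (-1, 3), (-1, 4), (-1, 5), (0, 5), (0, 6)]
Fold 1: move[7]->D => UUULUURD VALID
Fold 2: move[0]->R => RUULUURD VALID
Fold 3: move[7]->L => RUULUURL INVALID (collision), skipped
Fold 4: move[0]->D => DUULUURD INVALID (collision), skipped
Fold 5: move[3]->R => RUURUURD VALID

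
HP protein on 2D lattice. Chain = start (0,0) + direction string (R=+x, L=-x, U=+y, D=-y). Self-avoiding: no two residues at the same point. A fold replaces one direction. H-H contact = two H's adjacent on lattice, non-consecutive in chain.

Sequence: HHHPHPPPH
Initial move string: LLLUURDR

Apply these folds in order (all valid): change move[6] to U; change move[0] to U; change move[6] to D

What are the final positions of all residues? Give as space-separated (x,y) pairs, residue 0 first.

Answer: (0,0) (0,1) (-1,1) (-2,1) (-2,2) (-2,3) (-1,3) (-1,2) (0,2)

Derivation:
Initial moves: LLLUURDR
Fold: move[6]->U => LLLUURUR (positions: [(0, 0), (-1, 0), (-2, 0), (-3, 0), (-3, 1), (-3, 2), (-2, 2), (-2, 3), (-1, 3)])
Fold: move[0]->U => ULLUURUR (positions: [(0, 0), (0, 1), (-1, 1), (-2, 1), (-2, 2), (-2, 3), (-1, 3), (-1, 4), (0, 4)])
Fold: move[6]->D => ULLUURDR (positions: [(0, 0), (0, 1), (-1, 1), (-2, 1), (-2, 2), (-2, 3), (-1, 3), (-1, 2), (0, 2)])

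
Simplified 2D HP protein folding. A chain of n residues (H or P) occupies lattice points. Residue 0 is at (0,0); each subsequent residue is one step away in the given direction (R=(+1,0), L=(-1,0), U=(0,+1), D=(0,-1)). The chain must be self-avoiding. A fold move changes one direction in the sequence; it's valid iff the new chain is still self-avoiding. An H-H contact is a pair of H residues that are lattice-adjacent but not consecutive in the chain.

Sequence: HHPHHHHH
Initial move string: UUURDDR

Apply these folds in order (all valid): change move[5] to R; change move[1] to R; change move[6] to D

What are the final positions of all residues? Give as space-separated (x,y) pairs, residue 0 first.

Answer: (0,0) (0,1) (1,1) (1,2) (2,2) (2,1) (3,1) (3,0)

Derivation:
Initial moves: UUURDDR
Fold: move[5]->R => UUURDRR (positions: [(0, 0), (0, 1), (0, 2), (0, 3), (1, 3), (1, 2), (2, 2), (3, 2)])
Fold: move[1]->R => URURDRR (positions: [(0, 0), (0, 1), (1, 1), (1, 2), (2, 2), (2, 1), (3, 1), (4, 1)])
Fold: move[6]->D => URURDRD (positions: [(0, 0), (0, 1), (1, 1), (1, 2), (2, 2), (2, 1), (3, 1), (3, 0)])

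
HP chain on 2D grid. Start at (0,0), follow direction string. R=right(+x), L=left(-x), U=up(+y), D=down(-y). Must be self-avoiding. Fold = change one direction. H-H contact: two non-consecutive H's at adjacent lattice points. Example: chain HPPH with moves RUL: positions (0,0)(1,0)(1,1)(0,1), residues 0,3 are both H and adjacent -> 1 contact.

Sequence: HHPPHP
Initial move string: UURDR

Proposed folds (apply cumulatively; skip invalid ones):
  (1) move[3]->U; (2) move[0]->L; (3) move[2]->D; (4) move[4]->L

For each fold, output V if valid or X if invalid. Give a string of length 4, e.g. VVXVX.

Answer: VVXV

Derivation:
Initial: UURDR -> [(0, 0), (0, 1), (0, 2), (1, 2), (1, 1), (2, 1)]
Fold 1: move[3]->U => UURUR VALID
Fold 2: move[0]->L => LURUR VALID
Fold 3: move[2]->D => LUDUR INVALID (collision), skipped
Fold 4: move[4]->L => LURUL VALID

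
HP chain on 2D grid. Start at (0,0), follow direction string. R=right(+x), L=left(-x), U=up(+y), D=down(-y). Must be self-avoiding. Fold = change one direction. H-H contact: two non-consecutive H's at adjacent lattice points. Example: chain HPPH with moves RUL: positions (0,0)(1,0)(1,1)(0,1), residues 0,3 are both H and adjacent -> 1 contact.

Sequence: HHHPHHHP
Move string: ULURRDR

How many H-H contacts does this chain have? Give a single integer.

Positions: [(0, 0), (0, 1), (-1, 1), (-1, 2), (0, 2), (1, 2), (1, 1), (2, 1)]
H-H contact: residue 1 @(0,1) - residue 6 @(1, 1)
H-H contact: residue 1 @(0,1) - residue 4 @(0, 2)

Answer: 2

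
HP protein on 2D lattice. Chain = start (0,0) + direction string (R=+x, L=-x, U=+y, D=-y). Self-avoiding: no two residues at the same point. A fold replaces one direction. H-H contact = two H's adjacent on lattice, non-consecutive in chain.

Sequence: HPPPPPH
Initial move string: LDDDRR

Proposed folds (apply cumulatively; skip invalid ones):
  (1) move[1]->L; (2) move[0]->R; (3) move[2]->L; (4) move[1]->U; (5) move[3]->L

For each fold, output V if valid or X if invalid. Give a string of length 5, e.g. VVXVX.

Answer: VXVXX

Derivation:
Initial: LDDDRR -> [(0, 0), (-1, 0), (-1, -1), (-1, -2), (-1, -3), (0, -3), (1, -3)]
Fold 1: move[1]->L => LLDDRR VALID
Fold 2: move[0]->R => RLDDRR INVALID (collision), skipped
Fold 3: move[2]->L => LLLDRR VALID
Fold 4: move[1]->U => LULDRR INVALID (collision), skipped
Fold 5: move[3]->L => LLLLRR INVALID (collision), skipped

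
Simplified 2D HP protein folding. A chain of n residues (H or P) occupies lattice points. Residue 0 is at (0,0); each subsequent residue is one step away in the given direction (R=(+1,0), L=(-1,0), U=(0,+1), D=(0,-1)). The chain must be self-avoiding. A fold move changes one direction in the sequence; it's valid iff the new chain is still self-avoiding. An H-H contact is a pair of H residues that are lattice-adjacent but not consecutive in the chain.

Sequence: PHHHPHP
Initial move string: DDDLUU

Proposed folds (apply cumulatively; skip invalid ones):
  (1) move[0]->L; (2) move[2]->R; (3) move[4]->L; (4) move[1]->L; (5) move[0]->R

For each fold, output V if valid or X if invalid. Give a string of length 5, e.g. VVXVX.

Answer: VXVVX

Derivation:
Initial: DDDLUU -> [(0, 0), (0, -1), (0, -2), (0, -3), (-1, -3), (-1, -2), (-1, -1)]
Fold 1: move[0]->L => LDDLUU VALID
Fold 2: move[2]->R => LDRLUU INVALID (collision), skipped
Fold 3: move[4]->L => LDDLLU VALID
Fold 4: move[1]->L => LLDLLU VALID
Fold 5: move[0]->R => RLDLLU INVALID (collision), skipped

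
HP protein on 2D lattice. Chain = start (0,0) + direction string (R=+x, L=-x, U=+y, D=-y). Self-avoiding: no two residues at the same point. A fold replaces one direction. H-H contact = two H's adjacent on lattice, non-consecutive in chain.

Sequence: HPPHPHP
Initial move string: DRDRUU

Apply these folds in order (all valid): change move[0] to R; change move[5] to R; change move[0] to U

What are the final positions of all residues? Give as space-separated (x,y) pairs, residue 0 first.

Initial moves: DRDRUU
Fold: move[0]->R => RRDRUU (positions: [(0, 0), (1, 0), (2, 0), (2, -1), (3, -1), (3, 0), (3, 1)])
Fold: move[5]->R => RRDRUR (positions: [(0, 0), (1, 0), (2, 0), (2, -1), (3, -1), (3, 0), (4, 0)])
Fold: move[0]->U => URDRUR (positions: [(0, 0), (0, 1), (1, 1), (1, 0), (2, 0), (2, 1), (3, 1)])

Answer: (0,0) (0,1) (1,1) (1,0) (2,0) (2,1) (3,1)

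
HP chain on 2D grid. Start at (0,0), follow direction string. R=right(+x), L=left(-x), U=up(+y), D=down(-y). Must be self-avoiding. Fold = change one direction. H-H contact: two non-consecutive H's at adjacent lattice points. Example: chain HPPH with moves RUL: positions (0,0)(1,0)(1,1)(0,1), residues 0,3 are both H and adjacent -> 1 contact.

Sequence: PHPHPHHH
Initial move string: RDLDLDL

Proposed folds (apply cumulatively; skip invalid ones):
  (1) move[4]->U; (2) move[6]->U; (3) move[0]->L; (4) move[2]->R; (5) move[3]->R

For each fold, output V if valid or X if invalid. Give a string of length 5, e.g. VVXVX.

Answer: XXVVX

Derivation:
Initial: RDLDLDL -> [(0, 0), (1, 0), (1, -1), (0, -1), (0, -2), (-1, -2), (-1, -3), (-2, -3)]
Fold 1: move[4]->U => RDLDUDL INVALID (collision), skipped
Fold 2: move[6]->U => RDLDLDU INVALID (collision), skipped
Fold 3: move[0]->L => LDLDLDL VALID
Fold 4: move[2]->R => LDRDLDL VALID
Fold 5: move[3]->R => LDRRLDL INVALID (collision), skipped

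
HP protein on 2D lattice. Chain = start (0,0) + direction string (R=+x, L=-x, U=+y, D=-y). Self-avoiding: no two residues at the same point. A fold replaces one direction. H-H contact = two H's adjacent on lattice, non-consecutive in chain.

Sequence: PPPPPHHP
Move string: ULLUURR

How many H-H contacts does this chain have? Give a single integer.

Positions: [(0, 0), (0, 1), (-1, 1), (-2, 1), (-2, 2), (-2, 3), (-1, 3), (0, 3)]
No H-H contacts found.

Answer: 0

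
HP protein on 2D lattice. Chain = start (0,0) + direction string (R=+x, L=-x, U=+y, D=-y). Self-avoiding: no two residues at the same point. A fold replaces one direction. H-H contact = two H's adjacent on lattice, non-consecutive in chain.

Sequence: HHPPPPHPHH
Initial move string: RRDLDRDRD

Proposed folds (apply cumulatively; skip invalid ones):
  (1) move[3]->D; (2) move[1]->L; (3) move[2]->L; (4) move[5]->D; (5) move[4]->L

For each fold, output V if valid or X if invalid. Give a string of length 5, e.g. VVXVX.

Answer: VXXVV

Derivation:
Initial: RRDLDRDRD -> [(0, 0), (1, 0), (2, 0), (2, -1), (1, -1), (1, -2), (2, -2), (2, -3), (3, -3), (3, -4)]
Fold 1: move[3]->D => RRDDDRDRD VALID
Fold 2: move[1]->L => RLDDDRDRD INVALID (collision), skipped
Fold 3: move[2]->L => RRLDDRDRD INVALID (collision), skipped
Fold 4: move[5]->D => RRDDDDDRD VALID
Fold 5: move[4]->L => RRDDLDDRD VALID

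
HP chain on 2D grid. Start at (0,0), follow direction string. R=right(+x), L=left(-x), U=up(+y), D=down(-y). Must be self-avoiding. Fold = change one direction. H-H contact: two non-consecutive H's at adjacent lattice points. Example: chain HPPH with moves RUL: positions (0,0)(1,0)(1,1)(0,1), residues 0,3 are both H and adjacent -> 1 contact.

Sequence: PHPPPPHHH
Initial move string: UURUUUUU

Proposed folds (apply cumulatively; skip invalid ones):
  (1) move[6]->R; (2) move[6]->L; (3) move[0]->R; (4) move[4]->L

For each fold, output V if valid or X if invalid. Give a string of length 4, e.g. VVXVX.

Answer: VVVV

Derivation:
Initial: UURUUUUU -> [(0, 0), (0, 1), (0, 2), (1, 2), (1, 3), (1, 4), (1, 5), (1, 6), (1, 7)]
Fold 1: move[6]->R => UURUUURU VALID
Fold 2: move[6]->L => UURUUULU VALID
Fold 3: move[0]->R => RURUUULU VALID
Fold 4: move[4]->L => RURULULU VALID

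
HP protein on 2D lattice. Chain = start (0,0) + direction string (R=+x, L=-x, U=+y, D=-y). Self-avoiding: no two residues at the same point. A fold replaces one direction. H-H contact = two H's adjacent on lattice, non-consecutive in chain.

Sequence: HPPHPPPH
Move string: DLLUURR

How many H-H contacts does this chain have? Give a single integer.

Positions: [(0, 0), (0, -1), (-1, -1), (-2, -1), (-2, 0), (-2, 1), (-1, 1), (0, 1)]
H-H contact: residue 0 @(0,0) - residue 7 @(0, 1)

Answer: 1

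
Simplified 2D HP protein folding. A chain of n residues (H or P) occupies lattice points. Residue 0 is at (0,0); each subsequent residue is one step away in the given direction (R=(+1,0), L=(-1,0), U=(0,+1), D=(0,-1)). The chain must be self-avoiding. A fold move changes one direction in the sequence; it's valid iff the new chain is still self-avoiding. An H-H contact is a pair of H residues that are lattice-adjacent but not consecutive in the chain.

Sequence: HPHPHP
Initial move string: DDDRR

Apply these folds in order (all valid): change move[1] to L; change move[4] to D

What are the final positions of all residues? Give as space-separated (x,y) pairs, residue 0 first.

Answer: (0,0) (0,-1) (-1,-1) (-1,-2) (0,-2) (0,-3)

Derivation:
Initial moves: DDDRR
Fold: move[1]->L => DLDRR (positions: [(0, 0), (0, -1), (-1, -1), (-1, -2), (0, -2), (1, -2)])
Fold: move[4]->D => DLDRD (positions: [(0, 0), (0, -1), (-1, -1), (-1, -2), (0, -2), (0, -3)])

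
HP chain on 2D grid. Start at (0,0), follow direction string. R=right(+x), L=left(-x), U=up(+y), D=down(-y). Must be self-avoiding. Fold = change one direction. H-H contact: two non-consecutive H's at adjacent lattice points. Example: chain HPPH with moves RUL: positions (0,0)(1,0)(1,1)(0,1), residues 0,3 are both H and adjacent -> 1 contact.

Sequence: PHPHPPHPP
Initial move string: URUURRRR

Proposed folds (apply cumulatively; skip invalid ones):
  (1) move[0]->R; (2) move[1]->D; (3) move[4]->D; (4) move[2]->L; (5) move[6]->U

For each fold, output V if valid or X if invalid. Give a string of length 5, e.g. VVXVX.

Answer: VXXXV

Derivation:
Initial: URUURRRR -> [(0, 0), (0, 1), (1, 1), (1, 2), (1, 3), (2, 3), (3, 3), (4, 3), (5, 3)]
Fold 1: move[0]->R => RRUURRRR VALID
Fold 2: move[1]->D => RDUURRRR INVALID (collision), skipped
Fold 3: move[4]->D => RRUUDRRR INVALID (collision), skipped
Fold 4: move[2]->L => RRLURRRR INVALID (collision), skipped
Fold 5: move[6]->U => RRUURRUR VALID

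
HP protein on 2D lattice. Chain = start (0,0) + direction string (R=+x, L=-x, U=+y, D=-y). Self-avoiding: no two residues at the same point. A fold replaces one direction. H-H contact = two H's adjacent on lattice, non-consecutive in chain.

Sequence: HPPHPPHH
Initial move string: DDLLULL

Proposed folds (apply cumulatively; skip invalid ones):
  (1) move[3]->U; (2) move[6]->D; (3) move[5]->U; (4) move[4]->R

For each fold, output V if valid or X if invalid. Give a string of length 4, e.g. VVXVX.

Initial: DDLLULL -> [(0, 0), (0, -1), (0, -2), (-1, -2), (-2, -2), (-2, -1), (-3, -1), (-4, -1)]
Fold 1: move[3]->U => DDLUULL VALID
Fold 2: move[6]->D => DDLUULD VALID
Fold 3: move[5]->U => DDLUUUD INVALID (collision), skipped
Fold 4: move[4]->R => DDLURLD INVALID (collision), skipped

Answer: VVXX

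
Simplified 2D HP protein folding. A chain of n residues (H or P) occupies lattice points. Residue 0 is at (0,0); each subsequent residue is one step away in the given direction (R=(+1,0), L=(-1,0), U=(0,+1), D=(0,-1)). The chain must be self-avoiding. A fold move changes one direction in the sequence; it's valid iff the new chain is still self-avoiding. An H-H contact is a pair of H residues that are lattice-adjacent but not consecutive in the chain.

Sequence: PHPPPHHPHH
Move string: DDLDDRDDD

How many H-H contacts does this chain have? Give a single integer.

Positions: [(0, 0), (0, -1), (0, -2), (-1, -2), (-1, -3), (-1, -4), (0, -4), (0, -5), (0, -6), (0, -7)]
No H-H contacts found.

Answer: 0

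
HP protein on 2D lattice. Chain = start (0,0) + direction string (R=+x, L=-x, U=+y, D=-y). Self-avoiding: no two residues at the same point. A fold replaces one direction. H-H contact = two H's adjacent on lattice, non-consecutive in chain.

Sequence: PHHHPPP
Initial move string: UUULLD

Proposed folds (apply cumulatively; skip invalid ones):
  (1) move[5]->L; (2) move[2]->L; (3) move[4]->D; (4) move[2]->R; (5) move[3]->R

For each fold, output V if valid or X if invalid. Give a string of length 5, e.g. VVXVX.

Initial: UUULLD -> [(0, 0), (0, 1), (0, 2), (0, 3), (-1, 3), (-2, 3), (-2, 2)]
Fold 1: move[5]->L => UUULLL VALID
Fold 2: move[2]->L => UULLLL VALID
Fold 3: move[4]->D => UULLDL VALID
Fold 4: move[2]->R => UURLDL INVALID (collision), skipped
Fold 5: move[3]->R => UULRDL INVALID (collision), skipped

Answer: VVVXX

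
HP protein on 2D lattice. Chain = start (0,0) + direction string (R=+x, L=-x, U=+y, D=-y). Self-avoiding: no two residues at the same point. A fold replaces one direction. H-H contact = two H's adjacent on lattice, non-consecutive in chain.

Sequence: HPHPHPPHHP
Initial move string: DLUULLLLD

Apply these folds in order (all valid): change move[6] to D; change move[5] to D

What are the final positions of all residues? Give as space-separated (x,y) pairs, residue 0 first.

Answer: (0,0) (0,-1) (-1,-1) (-1,0) (-1,1) (-2,1) (-2,0) (-2,-1) (-3,-1) (-3,-2)

Derivation:
Initial moves: DLUULLLLD
Fold: move[6]->D => DLUULLDLD (positions: [(0, 0), (0, -1), (-1, -1), (-1, 0), (-1, 1), (-2, 1), (-3, 1), (-3, 0), (-4, 0), (-4, -1)])
Fold: move[5]->D => DLUULDDLD (positions: [(0, 0), (0, -1), (-1, -1), (-1, 0), (-1, 1), (-2, 1), (-2, 0), (-2, -1), (-3, -1), (-3, -2)])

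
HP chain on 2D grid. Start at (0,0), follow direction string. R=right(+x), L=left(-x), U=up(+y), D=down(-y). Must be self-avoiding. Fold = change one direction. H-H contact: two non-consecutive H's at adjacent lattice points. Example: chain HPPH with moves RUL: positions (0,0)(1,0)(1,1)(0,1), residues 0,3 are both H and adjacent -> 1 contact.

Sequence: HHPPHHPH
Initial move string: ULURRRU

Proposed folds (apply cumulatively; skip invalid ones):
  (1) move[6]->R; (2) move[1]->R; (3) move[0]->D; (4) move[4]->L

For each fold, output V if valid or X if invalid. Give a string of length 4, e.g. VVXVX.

Initial: ULURRRU -> [(0, 0), (0, 1), (-1, 1), (-1, 2), (0, 2), (1, 2), (2, 2), (2, 3)]
Fold 1: move[6]->R => ULURRRR VALID
Fold 2: move[1]->R => URURRRR VALID
Fold 3: move[0]->D => DRURRRR VALID
Fold 4: move[4]->L => DRURLRR INVALID (collision), skipped

Answer: VVVX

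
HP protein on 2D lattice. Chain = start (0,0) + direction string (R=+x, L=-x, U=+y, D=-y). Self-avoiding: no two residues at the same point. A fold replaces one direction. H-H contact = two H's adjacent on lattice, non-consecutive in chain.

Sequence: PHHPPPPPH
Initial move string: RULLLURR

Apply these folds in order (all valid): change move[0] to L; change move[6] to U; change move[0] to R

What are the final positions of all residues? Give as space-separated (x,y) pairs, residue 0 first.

Initial moves: RULLLURR
Fold: move[0]->L => LULLLURR (positions: [(0, 0), (-1, 0), (-1, 1), (-2, 1), (-3, 1), (-4, 1), (-4, 2), (-3, 2), (-2, 2)])
Fold: move[6]->U => LULLLUUR (positions: [(0, 0), (-1, 0), (-1, 1), (-2, 1), (-3, 1), (-4, 1), (-4, 2), (-4, 3), (-3, 3)])
Fold: move[0]->R => RULLLUUR (positions: [(0, 0), (1, 0), (1, 1), (0, 1), (-1, 1), (-2, 1), (-2, 2), (-2, 3), (-1, 3)])

Answer: (0,0) (1,0) (1,1) (0,1) (-1,1) (-2,1) (-2,2) (-2,3) (-1,3)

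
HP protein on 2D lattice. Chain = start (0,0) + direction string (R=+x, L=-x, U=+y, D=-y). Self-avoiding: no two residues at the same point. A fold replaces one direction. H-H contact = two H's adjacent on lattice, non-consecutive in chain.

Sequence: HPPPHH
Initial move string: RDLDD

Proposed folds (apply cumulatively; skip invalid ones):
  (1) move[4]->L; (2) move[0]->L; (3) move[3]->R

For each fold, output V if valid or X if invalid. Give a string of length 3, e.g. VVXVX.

Answer: VVX

Derivation:
Initial: RDLDD -> [(0, 0), (1, 0), (1, -1), (0, -1), (0, -2), (0, -3)]
Fold 1: move[4]->L => RDLDL VALID
Fold 2: move[0]->L => LDLDL VALID
Fold 3: move[3]->R => LDLRL INVALID (collision), skipped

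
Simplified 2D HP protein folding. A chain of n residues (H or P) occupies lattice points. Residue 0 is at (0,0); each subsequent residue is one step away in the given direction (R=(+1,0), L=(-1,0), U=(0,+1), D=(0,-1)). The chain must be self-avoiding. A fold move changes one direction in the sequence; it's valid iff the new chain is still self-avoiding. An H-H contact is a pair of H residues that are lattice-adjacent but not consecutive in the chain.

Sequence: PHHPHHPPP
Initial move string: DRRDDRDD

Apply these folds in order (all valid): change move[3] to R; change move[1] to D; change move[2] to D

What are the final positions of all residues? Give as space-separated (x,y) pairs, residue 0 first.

Answer: (0,0) (0,-1) (0,-2) (0,-3) (1,-3) (1,-4) (2,-4) (2,-5) (2,-6)

Derivation:
Initial moves: DRRDDRDD
Fold: move[3]->R => DRRRDRDD (positions: [(0, 0), (0, -1), (1, -1), (2, -1), (3, -1), (3, -2), (4, -2), (4, -3), (4, -4)])
Fold: move[1]->D => DDRRDRDD (positions: [(0, 0), (0, -1), (0, -2), (1, -2), (2, -2), (2, -3), (3, -3), (3, -4), (3, -5)])
Fold: move[2]->D => DDDRDRDD (positions: [(0, 0), (0, -1), (0, -2), (0, -3), (1, -3), (1, -4), (2, -4), (2, -5), (2, -6)])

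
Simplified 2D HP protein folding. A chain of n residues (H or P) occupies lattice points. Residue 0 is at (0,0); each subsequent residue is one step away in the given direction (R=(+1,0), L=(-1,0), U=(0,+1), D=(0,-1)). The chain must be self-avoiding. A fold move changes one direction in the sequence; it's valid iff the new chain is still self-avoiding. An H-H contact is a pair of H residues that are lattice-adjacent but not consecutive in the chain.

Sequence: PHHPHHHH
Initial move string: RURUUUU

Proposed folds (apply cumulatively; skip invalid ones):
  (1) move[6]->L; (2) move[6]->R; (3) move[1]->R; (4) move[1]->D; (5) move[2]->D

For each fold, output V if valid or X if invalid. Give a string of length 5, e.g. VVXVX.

Answer: VVVVX

Derivation:
Initial: RURUUUU -> [(0, 0), (1, 0), (1, 1), (2, 1), (2, 2), (2, 3), (2, 4), (2, 5)]
Fold 1: move[6]->L => RURUUUL VALID
Fold 2: move[6]->R => RURUUUR VALID
Fold 3: move[1]->R => RRRUUUR VALID
Fold 4: move[1]->D => RDRUUUR VALID
Fold 5: move[2]->D => RDDUUUR INVALID (collision), skipped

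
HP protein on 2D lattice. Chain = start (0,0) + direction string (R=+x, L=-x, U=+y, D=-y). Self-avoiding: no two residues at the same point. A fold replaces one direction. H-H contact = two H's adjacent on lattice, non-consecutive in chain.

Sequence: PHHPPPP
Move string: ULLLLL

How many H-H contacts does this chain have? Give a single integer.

Answer: 0

Derivation:
Positions: [(0, 0), (0, 1), (-1, 1), (-2, 1), (-3, 1), (-4, 1), (-5, 1)]
No H-H contacts found.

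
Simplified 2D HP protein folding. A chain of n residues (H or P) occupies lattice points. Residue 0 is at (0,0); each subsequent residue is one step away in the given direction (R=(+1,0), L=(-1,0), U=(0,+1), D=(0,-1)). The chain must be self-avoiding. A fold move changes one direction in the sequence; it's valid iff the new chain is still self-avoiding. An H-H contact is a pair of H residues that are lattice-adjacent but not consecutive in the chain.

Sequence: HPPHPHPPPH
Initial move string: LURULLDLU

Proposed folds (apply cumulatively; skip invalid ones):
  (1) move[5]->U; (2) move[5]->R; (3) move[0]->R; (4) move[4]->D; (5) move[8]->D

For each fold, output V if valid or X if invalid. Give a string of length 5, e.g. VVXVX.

Answer: XXVXV

Derivation:
Initial: LURULLDLU -> [(0, 0), (-1, 0), (-1, 1), (0, 1), (0, 2), (-1, 2), (-2, 2), (-2, 1), (-3, 1), (-3, 2)]
Fold 1: move[5]->U => LURULUDLU INVALID (collision), skipped
Fold 2: move[5]->R => LURULRDLU INVALID (collision), skipped
Fold 3: move[0]->R => RURULLDLU VALID
Fold 4: move[4]->D => RURUDLDLU INVALID (collision), skipped
Fold 5: move[8]->D => RURULLDLD VALID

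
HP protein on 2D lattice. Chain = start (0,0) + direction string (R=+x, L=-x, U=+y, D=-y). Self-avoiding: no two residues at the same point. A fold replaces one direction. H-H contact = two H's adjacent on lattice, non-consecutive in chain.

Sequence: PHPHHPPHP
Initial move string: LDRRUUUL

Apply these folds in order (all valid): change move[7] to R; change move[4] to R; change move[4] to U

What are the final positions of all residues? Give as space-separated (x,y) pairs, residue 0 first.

Answer: (0,0) (-1,0) (-1,-1) (0,-1) (1,-1) (1,0) (1,1) (1,2) (2,2)

Derivation:
Initial moves: LDRRUUUL
Fold: move[7]->R => LDRRUUUR (positions: [(0, 0), (-1, 0), (-1, -1), (0, -1), (1, -1), (1, 0), (1, 1), (1, 2), (2, 2)])
Fold: move[4]->R => LDRRRUUR (positions: [(0, 0), (-1, 0), (-1, -1), (0, -1), (1, -1), (2, -1), (2, 0), (2, 1), (3, 1)])
Fold: move[4]->U => LDRRUUUR (positions: [(0, 0), (-1, 0), (-1, -1), (0, -1), (1, -1), (1, 0), (1, 1), (1, 2), (2, 2)])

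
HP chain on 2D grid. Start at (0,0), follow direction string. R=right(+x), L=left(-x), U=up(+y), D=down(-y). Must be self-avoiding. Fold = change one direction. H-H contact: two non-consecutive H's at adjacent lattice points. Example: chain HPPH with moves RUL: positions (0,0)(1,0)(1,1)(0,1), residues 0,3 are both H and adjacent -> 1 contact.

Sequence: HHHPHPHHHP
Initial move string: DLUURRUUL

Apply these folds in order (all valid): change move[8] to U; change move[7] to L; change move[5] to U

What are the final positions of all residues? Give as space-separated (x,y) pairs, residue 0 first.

Answer: (0,0) (0,-1) (-1,-1) (-1,0) (-1,1) (0,1) (0,2) (0,3) (-1,3) (-1,4)

Derivation:
Initial moves: DLUURRUUL
Fold: move[8]->U => DLUURRUUU (positions: [(0, 0), (0, -1), (-1, -1), (-1, 0), (-1, 1), (0, 1), (1, 1), (1, 2), (1, 3), (1, 4)])
Fold: move[7]->L => DLUURRULU (positions: [(0, 0), (0, -1), (-1, -1), (-1, 0), (-1, 1), (0, 1), (1, 1), (1, 2), (0, 2), (0, 3)])
Fold: move[5]->U => DLUURUULU (positions: [(0, 0), (0, -1), (-1, -1), (-1, 0), (-1, 1), (0, 1), (0, 2), (0, 3), (-1, 3), (-1, 4)])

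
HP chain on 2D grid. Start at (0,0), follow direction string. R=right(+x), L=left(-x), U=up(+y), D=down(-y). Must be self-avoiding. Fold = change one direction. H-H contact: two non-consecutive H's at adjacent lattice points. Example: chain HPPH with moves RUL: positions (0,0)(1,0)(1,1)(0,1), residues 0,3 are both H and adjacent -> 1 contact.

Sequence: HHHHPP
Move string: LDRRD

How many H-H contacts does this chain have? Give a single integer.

Positions: [(0, 0), (-1, 0), (-1, -1), (0, -1), (1, -1), (1, -2)]
H-H contact: residue 0 @(0,0) - residue 3 @(0, -1)

Answer: 1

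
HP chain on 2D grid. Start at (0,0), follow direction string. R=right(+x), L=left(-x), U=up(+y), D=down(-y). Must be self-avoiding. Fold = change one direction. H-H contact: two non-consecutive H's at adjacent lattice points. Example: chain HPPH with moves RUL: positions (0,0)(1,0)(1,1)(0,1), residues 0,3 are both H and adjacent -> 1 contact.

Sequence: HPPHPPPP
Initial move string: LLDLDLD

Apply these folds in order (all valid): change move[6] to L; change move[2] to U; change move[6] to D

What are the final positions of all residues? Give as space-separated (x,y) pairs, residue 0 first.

Initial moves: LLDLDLD
Fold: move[6]->L => LLDLDLL (positions: [(0, 0), (-1, 0), (-2, 0), (-2, -1), (-3, -1), (-3, -2), (-4, -2), (-5, -2)])
Fold: move[2]->U => LLULDLL (positions: [(0, 0), (-1, 0), (-2, 0), (-2, 1), (-3, 1), (-3, 0), (-4, 0), (-5, 0)])
Fold: move[6]->D => LLULDLD (positions: [(0, 0), (-1, 0), (-2, 0), (-2, 1), (-3, 1), (-3, 0), (-4, 0), (-4, -1)])

Answer: (0,0) (-1,0) (-2,0) (-2,1) (-3,1) (-3,0) (-4,0) (-4,-1)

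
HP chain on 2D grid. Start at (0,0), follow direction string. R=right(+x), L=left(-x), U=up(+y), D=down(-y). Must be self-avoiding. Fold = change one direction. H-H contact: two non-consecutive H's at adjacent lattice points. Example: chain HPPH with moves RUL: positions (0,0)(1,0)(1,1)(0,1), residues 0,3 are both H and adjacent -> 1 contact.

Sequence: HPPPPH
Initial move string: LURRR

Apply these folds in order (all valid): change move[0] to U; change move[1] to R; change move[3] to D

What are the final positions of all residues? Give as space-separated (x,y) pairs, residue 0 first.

Answer: (0,0) (0,1) (1,1) (2,1) (2,0) (3,0)

Derivation:
Initial moves: LURRR
Fold: move[0]->U => UURRR (positions: [(0, 0), (0, 1), (0, 2), (1, 2), (2, 2), (3, 2)])
Fold: move[1]->R => URRRR (positions: [(0, 0), (0, 1), (1, 1), (2, 1), (3, 1), (4, 1)])
Fold: move[3]->D => URRDR (positions: [(0, 0), (0, 1), (1, 1), (2, 1), (2, 0), (3, 0)])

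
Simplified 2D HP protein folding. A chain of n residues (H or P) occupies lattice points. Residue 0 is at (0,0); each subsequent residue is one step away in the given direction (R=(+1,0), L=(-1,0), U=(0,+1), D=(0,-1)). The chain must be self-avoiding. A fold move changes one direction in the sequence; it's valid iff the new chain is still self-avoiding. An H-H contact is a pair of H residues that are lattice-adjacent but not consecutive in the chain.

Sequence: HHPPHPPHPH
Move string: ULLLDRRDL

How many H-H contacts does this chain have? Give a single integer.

Answer: 1

Derivation:
Positions: [(0, 0), (0, 1), (-1, 1), (-2, 1), (-3, 1), (-3, 0), (-2, 0), (-1, 0), (-1, -1), (-2, -1)]
H-H contact: residue 0 @(0,0) - residue 7 @(-1, 0)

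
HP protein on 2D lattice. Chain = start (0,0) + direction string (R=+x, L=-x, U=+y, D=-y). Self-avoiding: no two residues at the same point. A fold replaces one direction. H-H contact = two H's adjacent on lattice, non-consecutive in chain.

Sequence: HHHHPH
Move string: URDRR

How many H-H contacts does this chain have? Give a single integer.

Answer: 1

Derivation:
Positions: [(0, 0), (0, 1), (1, 1), (1, 0), (2, 0), (3, 0)]
H-H contact: residue 0 @(0,0) - residue 3 @(1, 0)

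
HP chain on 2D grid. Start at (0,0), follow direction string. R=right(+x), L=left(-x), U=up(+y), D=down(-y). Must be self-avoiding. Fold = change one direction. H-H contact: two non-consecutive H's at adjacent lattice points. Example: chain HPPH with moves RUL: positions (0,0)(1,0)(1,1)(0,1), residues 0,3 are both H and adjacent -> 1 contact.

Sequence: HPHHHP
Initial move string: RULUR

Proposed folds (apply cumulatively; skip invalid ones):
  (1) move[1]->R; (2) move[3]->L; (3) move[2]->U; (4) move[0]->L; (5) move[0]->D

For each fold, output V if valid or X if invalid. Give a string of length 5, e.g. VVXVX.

Answer: XXVVX

Derivation:
Initial: RULUR -> [(0, 0), (1, 0), (1, 1), (0, 1), (0, 2), (1, 2)]
Fold 1: move[1]->R => RRLUR INVALID (collision), skipped
Fold 2: move[3]->L => RULLR INVALID (collision), skipped
Fold 3: move[2]->U => RUUUR VALID
Fold 4: move[0]->L => LUUUR VALID
Fold 5: move[0]->D => DUUUR INVALID (collision), skipped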